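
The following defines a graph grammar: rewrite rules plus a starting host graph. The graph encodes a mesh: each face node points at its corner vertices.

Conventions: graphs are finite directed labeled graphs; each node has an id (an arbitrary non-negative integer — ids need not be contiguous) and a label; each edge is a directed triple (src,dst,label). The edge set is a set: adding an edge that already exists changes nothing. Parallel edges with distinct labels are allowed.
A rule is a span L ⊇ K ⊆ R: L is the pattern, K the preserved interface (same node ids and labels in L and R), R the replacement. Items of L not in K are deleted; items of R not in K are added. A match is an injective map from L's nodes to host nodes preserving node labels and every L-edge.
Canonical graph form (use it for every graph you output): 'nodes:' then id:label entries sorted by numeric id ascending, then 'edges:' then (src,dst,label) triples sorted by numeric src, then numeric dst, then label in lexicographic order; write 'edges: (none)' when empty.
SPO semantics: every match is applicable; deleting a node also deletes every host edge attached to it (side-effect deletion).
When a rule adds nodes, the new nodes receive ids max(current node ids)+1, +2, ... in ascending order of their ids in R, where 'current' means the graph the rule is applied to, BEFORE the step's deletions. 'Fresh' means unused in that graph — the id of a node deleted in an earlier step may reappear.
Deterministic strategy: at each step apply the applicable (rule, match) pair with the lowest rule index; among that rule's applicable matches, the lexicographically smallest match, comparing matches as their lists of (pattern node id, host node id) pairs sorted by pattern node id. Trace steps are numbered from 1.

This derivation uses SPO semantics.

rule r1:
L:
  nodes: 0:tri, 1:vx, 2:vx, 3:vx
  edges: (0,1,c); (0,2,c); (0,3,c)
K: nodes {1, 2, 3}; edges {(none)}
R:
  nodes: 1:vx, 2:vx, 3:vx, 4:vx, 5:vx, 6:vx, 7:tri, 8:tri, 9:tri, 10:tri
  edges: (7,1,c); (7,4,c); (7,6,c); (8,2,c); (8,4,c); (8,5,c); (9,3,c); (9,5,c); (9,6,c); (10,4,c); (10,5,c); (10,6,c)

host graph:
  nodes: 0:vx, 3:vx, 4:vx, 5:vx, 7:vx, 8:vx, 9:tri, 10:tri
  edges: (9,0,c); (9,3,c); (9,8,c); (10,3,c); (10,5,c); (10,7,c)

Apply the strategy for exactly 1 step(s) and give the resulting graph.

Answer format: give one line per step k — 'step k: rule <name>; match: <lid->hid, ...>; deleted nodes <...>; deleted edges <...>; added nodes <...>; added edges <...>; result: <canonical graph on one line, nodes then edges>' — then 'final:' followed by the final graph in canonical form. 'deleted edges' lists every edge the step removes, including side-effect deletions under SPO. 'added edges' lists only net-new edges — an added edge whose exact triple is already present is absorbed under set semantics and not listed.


step 1: rule r1; match: 0->9, 1->0, 2->3, 3->8; deleted nodes 9; deleted edges (9,0,c); (9,3,c); (9,8,c); added nodes 11, 12, 13, 14, 15, 16, 17; added edges (14,0,c); (14,11,c); (14,13,c); (15,3,c); (15,11,c); (15,12,c); (16,8,c); (16,12,c); (16,13,c); (17,11,c); (17,12,c); (17,13,c); result: nodes: 0:vx, 3:vx, 4:vx, 5:vx, 7:vx, 8:vx, 10:tri, 11:vx, 12:vx, 13:vx, 14:tri, 15:tri, 16:tri, 17:tri edges: (10,3,c); (10,5,c); (10,7,c); (14,0,c); (14,11,c); (14,13,c); (15,3,c); (15,11,c); (15,12,c); (16,8,c); (16,12,c); (16,13,c); (17,11,c); (17,12,c); (17,13,c)
final:
nodes: 0:vx, 3:vx, 4:vx, 5:vx, 7:vx, 8:vx, 10:tri, 11:vx, 12:vx, 13:vx, 14:tri, 15:tri, 16:tri, 17:tri
edges: (10,3,c); (10,5,c); (10,7,c); (14,0,c); (14,11,c); (14,13,c); (15,3,c); (15,11,c); (15,12,c); (16,8,c); (16,12,c); (16,13,c); (17,11,c); (17,12,c); (17,13,c)


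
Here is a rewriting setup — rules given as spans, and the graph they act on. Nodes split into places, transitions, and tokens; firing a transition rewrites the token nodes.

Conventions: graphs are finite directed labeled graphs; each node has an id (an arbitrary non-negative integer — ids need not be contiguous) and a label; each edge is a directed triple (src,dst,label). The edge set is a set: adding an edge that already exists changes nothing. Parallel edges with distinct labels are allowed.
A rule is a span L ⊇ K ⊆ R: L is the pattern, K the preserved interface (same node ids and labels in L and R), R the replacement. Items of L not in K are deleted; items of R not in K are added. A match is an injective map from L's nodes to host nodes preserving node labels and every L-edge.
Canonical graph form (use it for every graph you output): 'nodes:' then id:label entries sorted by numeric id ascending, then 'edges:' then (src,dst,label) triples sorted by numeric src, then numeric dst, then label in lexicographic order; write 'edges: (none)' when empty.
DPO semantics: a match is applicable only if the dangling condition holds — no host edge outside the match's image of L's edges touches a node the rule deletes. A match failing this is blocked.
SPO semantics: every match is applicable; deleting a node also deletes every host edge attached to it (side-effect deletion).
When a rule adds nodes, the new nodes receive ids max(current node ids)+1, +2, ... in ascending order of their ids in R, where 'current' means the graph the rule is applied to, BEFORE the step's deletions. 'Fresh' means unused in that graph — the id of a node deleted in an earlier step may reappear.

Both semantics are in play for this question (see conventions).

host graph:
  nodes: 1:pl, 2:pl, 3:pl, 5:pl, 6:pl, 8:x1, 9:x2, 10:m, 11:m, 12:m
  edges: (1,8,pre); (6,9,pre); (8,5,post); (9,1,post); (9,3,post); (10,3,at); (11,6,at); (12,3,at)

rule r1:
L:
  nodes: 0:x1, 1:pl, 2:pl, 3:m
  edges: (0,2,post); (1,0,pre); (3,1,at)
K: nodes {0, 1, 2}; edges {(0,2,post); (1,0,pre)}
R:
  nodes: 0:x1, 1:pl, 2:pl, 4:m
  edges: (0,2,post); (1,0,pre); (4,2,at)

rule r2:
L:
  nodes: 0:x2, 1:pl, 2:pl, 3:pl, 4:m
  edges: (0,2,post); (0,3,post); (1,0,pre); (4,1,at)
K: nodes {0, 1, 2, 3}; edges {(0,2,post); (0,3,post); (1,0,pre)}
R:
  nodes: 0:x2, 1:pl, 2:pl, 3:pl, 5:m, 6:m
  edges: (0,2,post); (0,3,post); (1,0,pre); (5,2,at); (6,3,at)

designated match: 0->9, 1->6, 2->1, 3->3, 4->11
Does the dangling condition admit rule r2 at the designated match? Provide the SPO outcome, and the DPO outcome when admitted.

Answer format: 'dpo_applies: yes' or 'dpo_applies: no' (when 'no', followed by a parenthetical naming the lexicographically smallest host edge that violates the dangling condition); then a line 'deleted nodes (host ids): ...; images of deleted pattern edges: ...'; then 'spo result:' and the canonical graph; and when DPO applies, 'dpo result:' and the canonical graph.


dpo_applies: yes
deleted nodes (host ids): 11; images of deleted pattern edges: (11,6,at)
spo result:
nodes: 1:pl, 2:pl, 3:pl, 5:pl, 6:pl, 8:x1, 9:x2, 10:m, 12:m, 13:m, 14:m
edges: (1,8,pre); (6,9,pre); (8,5,post); (9,1,post); (9,3,post); (10,3,at); (12,3,at); (13,1,at); (14,3,at)
dpo result:
nodes: 1:pl, 2:pl, 3:pl, 5:pl, 6:pl, 8:x1, 9:x2, 10:m, 12:m, 13:m, 14:m
edges: (1,8,pre); (6,9,pre); (8,5,post); (9,1,post); (9,3,post); (10,3,at); (12,3,at); (13,1,at); (14,3,at)


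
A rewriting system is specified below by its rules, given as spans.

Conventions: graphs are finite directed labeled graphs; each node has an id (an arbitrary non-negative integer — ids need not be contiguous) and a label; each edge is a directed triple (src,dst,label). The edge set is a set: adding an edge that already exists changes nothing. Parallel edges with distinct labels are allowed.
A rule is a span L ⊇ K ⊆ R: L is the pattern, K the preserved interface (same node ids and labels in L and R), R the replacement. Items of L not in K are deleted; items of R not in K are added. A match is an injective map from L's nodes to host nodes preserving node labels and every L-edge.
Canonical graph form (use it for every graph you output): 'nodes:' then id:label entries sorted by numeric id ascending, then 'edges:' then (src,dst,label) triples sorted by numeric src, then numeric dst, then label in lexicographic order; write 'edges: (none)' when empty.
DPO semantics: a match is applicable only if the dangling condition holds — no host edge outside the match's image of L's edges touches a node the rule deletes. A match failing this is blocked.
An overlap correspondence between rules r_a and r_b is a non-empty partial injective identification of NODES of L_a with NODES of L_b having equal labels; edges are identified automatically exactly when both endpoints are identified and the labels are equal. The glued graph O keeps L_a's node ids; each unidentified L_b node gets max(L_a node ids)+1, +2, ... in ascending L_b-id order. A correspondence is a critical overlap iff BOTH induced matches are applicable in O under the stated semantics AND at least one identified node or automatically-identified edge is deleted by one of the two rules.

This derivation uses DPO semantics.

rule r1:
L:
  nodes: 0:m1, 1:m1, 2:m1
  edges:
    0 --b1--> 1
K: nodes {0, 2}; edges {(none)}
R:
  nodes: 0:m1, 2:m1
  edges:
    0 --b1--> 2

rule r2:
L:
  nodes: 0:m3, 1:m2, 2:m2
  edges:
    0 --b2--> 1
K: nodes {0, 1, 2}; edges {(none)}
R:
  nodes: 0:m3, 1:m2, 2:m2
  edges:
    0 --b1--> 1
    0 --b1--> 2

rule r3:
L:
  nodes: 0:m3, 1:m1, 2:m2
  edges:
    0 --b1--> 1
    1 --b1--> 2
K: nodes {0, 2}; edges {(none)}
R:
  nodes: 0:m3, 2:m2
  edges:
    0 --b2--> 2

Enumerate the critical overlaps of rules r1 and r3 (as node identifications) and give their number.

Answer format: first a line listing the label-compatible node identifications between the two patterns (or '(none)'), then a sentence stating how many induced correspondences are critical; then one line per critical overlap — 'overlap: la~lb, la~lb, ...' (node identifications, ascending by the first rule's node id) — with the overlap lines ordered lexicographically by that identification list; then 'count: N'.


label-compatible node identifications between L(r1) and L(r3): 0~1, 1~1, 2~1
1 of the induced correspondences is a critical overlap of r1 and r3.
overlap: 2~1
count: 1


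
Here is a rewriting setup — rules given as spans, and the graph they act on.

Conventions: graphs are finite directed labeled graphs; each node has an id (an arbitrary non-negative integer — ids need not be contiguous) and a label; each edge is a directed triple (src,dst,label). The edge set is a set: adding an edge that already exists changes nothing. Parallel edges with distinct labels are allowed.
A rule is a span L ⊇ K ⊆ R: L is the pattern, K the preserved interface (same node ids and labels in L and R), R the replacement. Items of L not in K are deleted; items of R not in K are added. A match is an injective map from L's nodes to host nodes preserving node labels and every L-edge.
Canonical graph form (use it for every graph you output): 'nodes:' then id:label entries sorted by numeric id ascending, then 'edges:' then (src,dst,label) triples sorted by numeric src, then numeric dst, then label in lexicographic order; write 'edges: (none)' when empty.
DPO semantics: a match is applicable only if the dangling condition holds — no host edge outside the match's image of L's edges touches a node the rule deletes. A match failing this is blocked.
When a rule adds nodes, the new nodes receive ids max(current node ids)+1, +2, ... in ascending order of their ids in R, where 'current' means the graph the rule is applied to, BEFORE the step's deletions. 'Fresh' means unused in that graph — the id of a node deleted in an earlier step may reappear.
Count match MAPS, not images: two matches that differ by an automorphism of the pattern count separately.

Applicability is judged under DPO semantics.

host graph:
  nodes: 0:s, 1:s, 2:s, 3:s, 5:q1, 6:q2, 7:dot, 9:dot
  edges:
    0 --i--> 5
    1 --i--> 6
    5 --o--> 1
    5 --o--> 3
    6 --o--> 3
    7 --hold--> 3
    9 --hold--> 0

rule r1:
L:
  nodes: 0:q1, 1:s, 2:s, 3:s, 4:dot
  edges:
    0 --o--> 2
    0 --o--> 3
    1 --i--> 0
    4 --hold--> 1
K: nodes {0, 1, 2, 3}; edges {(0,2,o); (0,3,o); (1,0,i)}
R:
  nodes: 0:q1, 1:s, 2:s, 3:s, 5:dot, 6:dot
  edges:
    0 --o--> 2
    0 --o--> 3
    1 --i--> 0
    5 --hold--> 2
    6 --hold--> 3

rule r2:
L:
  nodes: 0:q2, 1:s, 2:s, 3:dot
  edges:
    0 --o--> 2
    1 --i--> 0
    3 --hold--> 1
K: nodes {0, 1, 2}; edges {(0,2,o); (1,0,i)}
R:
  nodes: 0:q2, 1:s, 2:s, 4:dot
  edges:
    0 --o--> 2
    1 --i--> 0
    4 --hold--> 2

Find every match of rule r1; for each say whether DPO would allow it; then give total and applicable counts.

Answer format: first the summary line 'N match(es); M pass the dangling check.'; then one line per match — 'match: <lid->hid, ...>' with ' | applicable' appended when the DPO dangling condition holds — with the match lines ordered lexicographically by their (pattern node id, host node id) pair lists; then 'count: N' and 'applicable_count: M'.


2 match(es); 2 pass the dangling check.
match: 0->5, 1->0, 2->1, 3->3, 4->9 | applicable
match: 0->5, 1->0, 2->3, 3->1, 4->9 | applicable
count: 2
applicable_count: 2


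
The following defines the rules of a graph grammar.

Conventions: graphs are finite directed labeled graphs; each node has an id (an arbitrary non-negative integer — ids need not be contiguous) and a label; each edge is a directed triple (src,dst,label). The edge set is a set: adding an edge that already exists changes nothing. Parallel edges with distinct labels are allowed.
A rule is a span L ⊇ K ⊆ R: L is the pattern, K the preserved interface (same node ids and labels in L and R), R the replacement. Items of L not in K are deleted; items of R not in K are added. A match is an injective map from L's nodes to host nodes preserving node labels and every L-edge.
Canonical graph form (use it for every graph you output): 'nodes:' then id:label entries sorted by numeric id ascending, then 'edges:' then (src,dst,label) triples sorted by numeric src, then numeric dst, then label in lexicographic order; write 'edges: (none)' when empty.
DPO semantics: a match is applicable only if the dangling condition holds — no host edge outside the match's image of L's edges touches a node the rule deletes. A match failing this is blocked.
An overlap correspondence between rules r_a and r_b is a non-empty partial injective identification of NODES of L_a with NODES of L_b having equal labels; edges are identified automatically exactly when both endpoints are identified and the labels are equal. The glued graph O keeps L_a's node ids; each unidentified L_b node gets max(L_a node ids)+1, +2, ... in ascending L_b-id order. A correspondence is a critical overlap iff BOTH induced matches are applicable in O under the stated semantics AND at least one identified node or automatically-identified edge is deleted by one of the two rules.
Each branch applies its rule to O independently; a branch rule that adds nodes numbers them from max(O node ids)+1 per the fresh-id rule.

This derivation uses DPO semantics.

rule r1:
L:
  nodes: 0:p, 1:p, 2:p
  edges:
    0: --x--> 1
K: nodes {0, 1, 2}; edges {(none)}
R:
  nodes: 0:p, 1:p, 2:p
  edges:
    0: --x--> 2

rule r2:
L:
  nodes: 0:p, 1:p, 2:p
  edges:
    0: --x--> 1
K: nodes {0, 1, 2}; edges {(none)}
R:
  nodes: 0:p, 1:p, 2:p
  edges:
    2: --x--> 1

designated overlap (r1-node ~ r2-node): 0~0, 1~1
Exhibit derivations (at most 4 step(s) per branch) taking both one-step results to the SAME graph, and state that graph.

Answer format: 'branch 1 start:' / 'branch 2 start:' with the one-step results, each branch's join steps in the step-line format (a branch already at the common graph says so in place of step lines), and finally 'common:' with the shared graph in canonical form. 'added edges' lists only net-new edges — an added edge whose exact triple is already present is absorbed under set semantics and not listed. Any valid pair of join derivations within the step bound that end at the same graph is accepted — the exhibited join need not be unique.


branch 1 start:
nodes: 0:p, 1:p, 2:p, 3:p
edges: (0,2,x)
branch 2 start:
nodes: 0:p, 1:p, 2:p, 3:p
edges: (3,1,x)
branch 1 step 1: rule r1; match: 0->0, 1->2, 2->1; deleted nodes (none); deleted edges (0,2,x); added nodes (none); added edges (0,1,x); result: nodes: 0:p, 1:p, 2:p, 3:p edges: (0,1,x)
branch 2 step 1: rule r2; match: 0->3, 1->1, 2->0; deleted nodes (none); deleted edges (3,1,x); added nodes (none); added edges (0,1,x); result: nodes: 0:p, 1:p, 2:p, 3:p edges: (0,1,x)
common:
nodes: 0:p, 1:p, 2:p, 3:p
edges: (0,1,x)


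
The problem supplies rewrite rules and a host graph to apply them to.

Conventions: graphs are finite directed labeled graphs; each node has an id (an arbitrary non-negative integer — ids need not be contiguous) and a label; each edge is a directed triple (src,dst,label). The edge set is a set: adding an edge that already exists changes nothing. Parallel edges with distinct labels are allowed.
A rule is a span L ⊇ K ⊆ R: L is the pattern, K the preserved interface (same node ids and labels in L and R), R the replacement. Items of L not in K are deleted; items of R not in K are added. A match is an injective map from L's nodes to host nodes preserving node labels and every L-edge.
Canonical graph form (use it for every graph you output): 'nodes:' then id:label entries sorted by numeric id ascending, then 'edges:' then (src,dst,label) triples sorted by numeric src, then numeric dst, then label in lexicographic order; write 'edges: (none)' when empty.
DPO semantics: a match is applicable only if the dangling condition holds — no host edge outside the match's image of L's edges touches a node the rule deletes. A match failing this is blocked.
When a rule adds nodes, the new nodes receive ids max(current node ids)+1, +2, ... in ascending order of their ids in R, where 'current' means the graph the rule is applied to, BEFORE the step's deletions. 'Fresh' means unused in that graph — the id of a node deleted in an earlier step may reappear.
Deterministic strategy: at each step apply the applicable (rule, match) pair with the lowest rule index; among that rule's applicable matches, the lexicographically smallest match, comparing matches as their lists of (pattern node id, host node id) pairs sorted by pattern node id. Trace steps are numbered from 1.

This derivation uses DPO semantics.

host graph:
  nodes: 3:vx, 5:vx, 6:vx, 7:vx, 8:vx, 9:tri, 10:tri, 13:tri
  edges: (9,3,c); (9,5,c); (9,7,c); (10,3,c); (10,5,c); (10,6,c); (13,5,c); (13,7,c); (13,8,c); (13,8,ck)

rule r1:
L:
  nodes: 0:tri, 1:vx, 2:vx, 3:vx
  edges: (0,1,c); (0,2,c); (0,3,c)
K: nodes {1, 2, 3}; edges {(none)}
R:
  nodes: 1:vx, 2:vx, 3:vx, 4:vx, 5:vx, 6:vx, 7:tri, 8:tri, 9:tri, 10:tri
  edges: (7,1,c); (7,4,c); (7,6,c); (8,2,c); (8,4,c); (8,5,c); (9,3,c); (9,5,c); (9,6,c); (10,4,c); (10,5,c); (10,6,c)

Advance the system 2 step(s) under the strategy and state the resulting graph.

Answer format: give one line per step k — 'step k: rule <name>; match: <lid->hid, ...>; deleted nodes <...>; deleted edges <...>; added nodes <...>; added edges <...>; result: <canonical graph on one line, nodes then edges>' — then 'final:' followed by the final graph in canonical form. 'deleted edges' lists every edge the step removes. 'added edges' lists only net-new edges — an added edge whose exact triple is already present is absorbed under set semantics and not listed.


step 1: rule r1; match: 0->9, 1->3, 2->5, 3->7; deleted nodes 9; deleted edges (9,3,c); (9,5,c); (9,7,c); added nodes 14, 15, 16, 17, 18, 19, 20; added edges (17,3,c); (17,14,c); (17,16,c); (18,5,c); (18,14,c); (18,15,c); (19,7,c); (19,15,c); (19,16,c); (20,14,c); (20,15,c); (20,16,c); result: nodes: 3:vx, 5:vx, 6:vx, 7:vx, 8:vx, 10:tri, 13:tri, 14:vx, 15:vx, 16:vx, 17:tri, 18:tri, 19:tri, 20:tri edges: (10,3,c); (10,5,c); (10,6,c); (13,5,c); (13,7,c); (13,8,c); (13,8,ck); (17,3,c); (17,14,c); (17,16,c); (18,5,c); (18,14,c); (18,15,c); (19,7,c); (19,15,c); (19,16,c); (20,14,c); (20,15,c); (20,16,c)
step 2: rule r1; match: 0->10, 1->3, 2->5, 3->6; deleted nodes 10; deleted edges (10,3,c); (10,5,c); (10,6,c); added nodes 21, 22, 23, 24, 25, 26, 27; added edges (24,3,c); (24,21,c); (24,23,c); (25,5,c); (25,21,c); (25,22,c); (26,6,c); (26,22,c); (26,23,c); (27,21,c); (27,22,c); (27,23,c); result: nodes: 3:vx, 5:vx, 6:vx, 7:vx, 8:vx, 13:tri, 14:vx, 15:vx, 16:vx, 17:tri, 18:tri, 19:tri, 20:tri, 21:vx, 22:vx, 23:vx, 24:tri, 25:tri, 26:tri, 27:tri edges: (13,5,c); (13,7,c); (13,8,c); (13,8,ck); (17,3,c); (17,14,c); (17,16,c); (18,5,c); (18,14,c); (18,15,c); (19,7,c); (19,15,c); (19,16,c); (20,14,c); (20,15,c); (20,16,c); (24,3,c); (24,21,c); (24,23,c); (25,5,c); (25,21,c); (25,22,c); (26,6,c); (26,22,c); (26,23,c); (27,21,c); (27,22,c); (27,23,c)
final:
nodes: 3:vx, 5:vx, 6:vx, 7:vx, 8:vx, 13:tri, 14:vx, 15:vx, 16:vx, 17:tri, 18:tri, 19:tri, 20:tri, 21:vx, 22:vx, 23:vx, 24:tri, 25:tri, 26:tri, 27:tri
edges: (13,5,c); (13,7,c); (13,8,c); (13,8,ck); (17,3,c); (17,14,c); (17,16,c); (18,5,c); (18,14,c); (18,15,c); (19,7,c); (19,15,c); (19,16,c); (20,14,c); (20,15,c); (20,16,c); (24,3,c); (24,21,c); (24,23,c); (25,5,c); (25,21,c); (25,22,c); (26,6,c); (26,22,c); (26,23,c); (27,21,c); (27,22,c); (27,23,c)


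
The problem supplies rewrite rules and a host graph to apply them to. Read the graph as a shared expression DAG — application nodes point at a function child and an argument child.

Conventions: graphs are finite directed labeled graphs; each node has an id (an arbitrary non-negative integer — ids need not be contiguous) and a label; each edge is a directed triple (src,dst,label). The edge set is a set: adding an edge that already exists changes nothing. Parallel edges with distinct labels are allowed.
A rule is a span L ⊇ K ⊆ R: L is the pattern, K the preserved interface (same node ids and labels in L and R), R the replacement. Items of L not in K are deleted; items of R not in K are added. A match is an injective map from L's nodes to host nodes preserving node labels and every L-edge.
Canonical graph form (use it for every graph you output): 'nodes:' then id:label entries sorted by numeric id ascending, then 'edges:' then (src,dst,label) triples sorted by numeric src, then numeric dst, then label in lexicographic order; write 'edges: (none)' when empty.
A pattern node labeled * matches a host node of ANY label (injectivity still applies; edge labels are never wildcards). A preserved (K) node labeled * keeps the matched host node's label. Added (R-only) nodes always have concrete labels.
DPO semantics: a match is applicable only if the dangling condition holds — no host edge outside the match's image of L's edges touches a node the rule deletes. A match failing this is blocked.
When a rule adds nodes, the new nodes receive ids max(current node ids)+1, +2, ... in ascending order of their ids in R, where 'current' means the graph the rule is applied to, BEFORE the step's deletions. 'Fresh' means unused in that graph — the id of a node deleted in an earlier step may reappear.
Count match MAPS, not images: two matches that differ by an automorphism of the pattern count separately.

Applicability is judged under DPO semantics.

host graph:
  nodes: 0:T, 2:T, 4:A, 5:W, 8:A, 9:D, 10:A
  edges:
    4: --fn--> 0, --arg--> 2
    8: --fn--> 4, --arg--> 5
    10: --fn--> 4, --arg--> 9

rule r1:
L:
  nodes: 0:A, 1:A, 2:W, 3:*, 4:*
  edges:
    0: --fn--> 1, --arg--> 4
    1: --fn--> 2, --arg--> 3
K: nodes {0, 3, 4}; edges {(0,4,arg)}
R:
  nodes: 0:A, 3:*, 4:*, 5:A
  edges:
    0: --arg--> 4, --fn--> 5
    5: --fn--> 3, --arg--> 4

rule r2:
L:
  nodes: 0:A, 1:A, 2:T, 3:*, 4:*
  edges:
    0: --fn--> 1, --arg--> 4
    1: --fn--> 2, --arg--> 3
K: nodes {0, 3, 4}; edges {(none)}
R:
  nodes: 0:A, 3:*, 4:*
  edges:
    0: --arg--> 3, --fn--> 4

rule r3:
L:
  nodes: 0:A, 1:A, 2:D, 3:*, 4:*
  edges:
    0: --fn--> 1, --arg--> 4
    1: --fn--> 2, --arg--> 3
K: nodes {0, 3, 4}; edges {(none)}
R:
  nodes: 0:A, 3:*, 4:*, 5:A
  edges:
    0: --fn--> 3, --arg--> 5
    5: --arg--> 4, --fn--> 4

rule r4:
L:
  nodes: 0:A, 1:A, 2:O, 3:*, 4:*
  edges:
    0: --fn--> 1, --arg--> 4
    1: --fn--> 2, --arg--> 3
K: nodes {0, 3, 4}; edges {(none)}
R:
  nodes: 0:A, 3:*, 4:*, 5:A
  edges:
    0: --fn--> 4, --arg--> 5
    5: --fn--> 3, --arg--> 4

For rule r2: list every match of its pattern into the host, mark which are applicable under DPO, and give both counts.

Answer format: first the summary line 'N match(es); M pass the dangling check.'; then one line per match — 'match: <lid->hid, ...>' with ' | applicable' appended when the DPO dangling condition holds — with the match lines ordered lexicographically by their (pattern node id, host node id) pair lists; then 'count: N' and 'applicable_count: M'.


2 match(es); 0 pass the dangling check.
match: 0->8, 1->4, 2->0, 3->2, 4->5
match: 0->10, 1->4, 2->0, 3->2, 4->9
count: 2
applicable_count: 0


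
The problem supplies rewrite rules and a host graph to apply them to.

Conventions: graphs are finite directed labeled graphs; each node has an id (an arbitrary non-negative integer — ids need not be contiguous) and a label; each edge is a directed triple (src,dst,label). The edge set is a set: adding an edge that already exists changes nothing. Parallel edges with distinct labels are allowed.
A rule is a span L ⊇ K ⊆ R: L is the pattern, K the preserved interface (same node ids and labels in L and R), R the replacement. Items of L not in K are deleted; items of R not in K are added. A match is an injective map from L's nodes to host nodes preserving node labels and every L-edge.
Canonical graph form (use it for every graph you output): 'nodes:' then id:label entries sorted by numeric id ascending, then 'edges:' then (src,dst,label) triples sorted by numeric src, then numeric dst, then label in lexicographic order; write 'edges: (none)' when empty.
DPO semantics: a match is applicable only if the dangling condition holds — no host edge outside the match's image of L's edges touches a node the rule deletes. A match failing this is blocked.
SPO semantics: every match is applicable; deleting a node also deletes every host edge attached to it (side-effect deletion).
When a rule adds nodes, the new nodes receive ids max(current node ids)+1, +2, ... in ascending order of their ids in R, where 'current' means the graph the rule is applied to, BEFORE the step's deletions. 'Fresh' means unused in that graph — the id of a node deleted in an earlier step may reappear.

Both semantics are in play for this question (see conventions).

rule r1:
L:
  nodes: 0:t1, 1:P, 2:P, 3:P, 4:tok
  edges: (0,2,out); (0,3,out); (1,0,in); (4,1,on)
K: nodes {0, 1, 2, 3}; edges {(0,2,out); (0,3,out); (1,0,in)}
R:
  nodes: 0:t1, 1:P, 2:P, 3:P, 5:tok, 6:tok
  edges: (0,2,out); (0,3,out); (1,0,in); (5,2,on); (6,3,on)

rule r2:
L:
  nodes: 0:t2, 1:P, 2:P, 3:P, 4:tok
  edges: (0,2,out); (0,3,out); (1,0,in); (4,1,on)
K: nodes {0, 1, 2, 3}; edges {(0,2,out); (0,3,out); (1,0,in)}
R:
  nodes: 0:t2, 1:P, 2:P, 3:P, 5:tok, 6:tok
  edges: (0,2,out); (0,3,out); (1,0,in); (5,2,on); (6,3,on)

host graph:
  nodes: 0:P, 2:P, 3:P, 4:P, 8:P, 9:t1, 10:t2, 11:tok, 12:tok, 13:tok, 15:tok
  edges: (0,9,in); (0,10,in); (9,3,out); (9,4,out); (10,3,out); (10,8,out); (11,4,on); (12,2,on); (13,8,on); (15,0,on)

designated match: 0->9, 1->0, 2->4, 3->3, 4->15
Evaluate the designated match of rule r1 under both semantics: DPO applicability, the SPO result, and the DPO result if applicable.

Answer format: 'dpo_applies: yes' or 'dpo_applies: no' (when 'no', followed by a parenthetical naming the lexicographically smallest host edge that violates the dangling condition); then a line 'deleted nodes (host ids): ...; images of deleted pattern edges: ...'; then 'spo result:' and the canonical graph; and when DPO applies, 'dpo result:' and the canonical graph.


dpo_applies: yes
deleted nodes (host ids): 15; images of deleted pattern edges: (15,0,on)
spo result:
nodes: 0:P, 2:P, 3:P, 4:P, 8:P, 9:t1, 10:t2, 11:tok, 12:tok, 13:tok, 16:tok, 17:tok
edges: (0,9,in); (0,10,in); (9,3,out); (9,4,out); (10,3,out); (10,8,out); (11,4,on); (12,2,on); (13,8,on); (16,4,on); (17,3,on)
dpo result:
nodes: 0:P, 2:P, 3:P, 4:P, 8:P, 9:t1, 10:t2, 11:tok, 12:tok, 13:tok, 16:tok, 17:tok
edges: (0,9,in); (0,10,in); (9,3,out); (9,4,out); (10,3,out); (10,8,out); (11,4,on); (12,2,on); (13,8,on); (16,4,on); (17,3,on)


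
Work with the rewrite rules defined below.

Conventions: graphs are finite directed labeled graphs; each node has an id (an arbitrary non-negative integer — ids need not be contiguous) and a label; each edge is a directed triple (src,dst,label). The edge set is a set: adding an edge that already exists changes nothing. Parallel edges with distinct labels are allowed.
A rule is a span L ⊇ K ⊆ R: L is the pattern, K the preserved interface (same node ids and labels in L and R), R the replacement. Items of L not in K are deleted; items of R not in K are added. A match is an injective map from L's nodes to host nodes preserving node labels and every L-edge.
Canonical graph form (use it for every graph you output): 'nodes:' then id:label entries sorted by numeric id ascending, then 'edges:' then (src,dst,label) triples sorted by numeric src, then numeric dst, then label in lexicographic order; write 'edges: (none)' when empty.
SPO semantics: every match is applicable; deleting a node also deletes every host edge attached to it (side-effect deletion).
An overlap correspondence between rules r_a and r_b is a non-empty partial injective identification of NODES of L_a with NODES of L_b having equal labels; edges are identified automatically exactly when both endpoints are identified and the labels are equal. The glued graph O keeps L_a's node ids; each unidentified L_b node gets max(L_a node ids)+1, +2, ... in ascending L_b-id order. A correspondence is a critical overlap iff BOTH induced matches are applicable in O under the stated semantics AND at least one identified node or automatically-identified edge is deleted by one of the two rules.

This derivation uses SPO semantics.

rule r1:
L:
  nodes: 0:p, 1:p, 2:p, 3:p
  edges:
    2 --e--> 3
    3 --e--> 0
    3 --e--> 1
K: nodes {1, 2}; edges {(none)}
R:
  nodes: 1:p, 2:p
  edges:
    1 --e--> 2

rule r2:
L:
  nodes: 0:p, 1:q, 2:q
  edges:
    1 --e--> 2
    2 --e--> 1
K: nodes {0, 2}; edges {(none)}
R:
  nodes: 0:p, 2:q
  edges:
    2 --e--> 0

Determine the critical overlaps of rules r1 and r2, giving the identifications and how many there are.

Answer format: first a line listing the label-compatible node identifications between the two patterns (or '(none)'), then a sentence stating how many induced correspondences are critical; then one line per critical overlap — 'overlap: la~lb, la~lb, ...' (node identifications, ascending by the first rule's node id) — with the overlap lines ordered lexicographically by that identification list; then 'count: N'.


label-compatible node identifications between L(r1) and L(r2): 0~0, 1~0, 2~0, 3~0
2 of the induced correspondences are critical overlaps of r1 and r2.
overlap: 0~0
overlap: 3~0
count: 2


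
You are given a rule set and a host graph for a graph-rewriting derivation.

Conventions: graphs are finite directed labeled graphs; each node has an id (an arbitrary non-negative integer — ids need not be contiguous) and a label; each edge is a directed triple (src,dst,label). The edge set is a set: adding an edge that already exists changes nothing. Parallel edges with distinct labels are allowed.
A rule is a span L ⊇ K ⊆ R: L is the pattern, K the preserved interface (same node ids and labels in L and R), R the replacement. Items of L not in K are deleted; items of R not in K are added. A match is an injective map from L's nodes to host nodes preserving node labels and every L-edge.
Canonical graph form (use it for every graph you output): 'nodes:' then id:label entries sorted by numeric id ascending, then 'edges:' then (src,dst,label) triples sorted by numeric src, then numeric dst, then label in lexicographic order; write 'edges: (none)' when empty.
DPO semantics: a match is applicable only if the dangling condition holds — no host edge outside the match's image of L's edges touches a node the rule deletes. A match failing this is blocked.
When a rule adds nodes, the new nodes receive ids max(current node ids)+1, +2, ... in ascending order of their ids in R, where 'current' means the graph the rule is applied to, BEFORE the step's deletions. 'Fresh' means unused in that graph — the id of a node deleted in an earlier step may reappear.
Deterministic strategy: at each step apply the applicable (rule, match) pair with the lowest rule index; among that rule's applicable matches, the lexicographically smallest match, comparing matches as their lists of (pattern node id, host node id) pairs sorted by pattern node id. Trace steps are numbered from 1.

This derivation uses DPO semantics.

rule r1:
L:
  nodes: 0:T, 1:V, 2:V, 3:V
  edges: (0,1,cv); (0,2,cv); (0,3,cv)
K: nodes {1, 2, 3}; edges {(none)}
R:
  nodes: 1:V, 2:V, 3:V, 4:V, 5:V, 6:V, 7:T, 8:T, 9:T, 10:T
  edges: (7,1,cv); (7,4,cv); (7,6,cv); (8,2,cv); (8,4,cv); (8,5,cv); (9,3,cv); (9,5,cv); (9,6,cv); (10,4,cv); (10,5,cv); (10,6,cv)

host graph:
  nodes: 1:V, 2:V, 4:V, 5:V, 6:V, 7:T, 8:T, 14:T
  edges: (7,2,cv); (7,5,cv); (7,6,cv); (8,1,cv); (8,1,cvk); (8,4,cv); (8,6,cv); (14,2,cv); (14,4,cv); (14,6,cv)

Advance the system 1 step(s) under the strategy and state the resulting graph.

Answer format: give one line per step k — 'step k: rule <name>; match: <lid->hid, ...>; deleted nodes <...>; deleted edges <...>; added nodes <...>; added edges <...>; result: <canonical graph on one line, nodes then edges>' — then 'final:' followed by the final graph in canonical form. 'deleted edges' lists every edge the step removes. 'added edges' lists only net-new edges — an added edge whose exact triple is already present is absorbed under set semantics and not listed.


step 1: rule r1; match: 0->7, 1->2, 2->5, 3->6; deleted nodes 7; deleted edges (7,2,cv); (7,5,cv); (7,6,cv); added nodes 15, 16, 17, 18, 19, 20, 21; added edges (18,2,cv); (18,15,cv); (18,17,cv); (19,5,cv); (19,15,cv); (19,16,cv); (20,6,cv); (20,16,cv); (20,17,cv); (21,15,cv); (21,16,cv); (21,17,cv); result: nodes: 1:V, 2:V, 4:V, 5:V, 6:V, 8:T, 14:T, 15:V, 16:V, 17:V, 18:T, 19:T, 20:T, 21:T edges: (8,1,cv); (8,1,cvk); (8,4,cv); (8,6,cv); (14,2,cv); (14,4,cv); (14,6,cv); (18,2,cv); (18,15,cv); (18,17,cv); (19,5,cv); (19,15,cv); (19,16,cv); (20,6,cv); (20,16,cv); (20,17,cv); (21,15,cv); (21,16,cv); (21,17,cv)
final:
nodes: 1:V, 2:V, 4:V, 5:V, 6:V, 8:T, 14:T, 15:V, 16:V, 17:V, 18:T, 19:T, 20:T, 21:T
edges: (8,1,cv); (8,1,cvk); (8,4,cv); (8,6,cv); (14,2,cv); (14,4,cv); (14,6,cv); (18,2,cv); (18,15,cv); (18,17,cv); (19,5,cv); (19,15,cv); (19,16,cv); (20,6,cv); (20,16,cv); (20,17,cv); (21,15,cv); (21,16,cv); (21,17,cv)


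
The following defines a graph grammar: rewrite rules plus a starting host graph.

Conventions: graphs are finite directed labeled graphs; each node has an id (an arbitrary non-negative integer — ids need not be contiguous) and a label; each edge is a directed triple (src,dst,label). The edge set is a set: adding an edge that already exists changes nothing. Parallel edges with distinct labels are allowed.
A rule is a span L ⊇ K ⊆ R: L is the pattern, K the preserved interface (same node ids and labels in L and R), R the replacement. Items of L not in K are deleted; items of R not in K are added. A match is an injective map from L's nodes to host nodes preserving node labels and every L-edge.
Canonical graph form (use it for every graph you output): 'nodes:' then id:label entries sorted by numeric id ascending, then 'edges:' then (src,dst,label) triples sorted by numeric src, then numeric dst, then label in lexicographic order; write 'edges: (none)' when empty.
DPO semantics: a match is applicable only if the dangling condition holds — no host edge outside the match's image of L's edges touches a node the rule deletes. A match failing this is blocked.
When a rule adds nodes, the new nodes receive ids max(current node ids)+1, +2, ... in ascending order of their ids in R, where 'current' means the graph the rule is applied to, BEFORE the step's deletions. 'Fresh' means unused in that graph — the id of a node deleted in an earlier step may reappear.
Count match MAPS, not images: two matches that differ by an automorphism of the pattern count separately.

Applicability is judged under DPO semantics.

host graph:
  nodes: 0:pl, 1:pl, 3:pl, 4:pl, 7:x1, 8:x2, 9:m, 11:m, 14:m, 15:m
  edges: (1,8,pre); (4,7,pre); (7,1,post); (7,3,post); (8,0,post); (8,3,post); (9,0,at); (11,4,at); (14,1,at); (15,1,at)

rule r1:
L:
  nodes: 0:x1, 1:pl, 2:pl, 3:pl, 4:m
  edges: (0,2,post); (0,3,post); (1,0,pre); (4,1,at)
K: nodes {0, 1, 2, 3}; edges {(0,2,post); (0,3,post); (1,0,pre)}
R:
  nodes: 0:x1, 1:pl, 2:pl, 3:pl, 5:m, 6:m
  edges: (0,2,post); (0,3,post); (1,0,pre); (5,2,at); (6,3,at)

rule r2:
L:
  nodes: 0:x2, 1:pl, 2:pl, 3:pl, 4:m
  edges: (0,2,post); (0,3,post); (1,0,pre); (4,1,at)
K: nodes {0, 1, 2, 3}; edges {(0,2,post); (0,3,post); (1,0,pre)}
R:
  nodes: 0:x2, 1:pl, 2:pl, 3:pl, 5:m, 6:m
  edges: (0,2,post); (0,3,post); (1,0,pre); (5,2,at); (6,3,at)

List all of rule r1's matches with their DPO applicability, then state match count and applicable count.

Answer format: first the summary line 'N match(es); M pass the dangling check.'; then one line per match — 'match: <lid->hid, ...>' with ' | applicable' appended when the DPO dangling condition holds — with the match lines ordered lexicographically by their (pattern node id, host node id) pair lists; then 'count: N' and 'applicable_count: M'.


2 match(es); 2 pass the dangling check.
match: 0->7, 1->4, 2->1, 3->3, 4->11 | applicable
match: 0->7, 1->4, 2->3, 3->1, 4->11 | applicable
count: 2
applicable_count: 2


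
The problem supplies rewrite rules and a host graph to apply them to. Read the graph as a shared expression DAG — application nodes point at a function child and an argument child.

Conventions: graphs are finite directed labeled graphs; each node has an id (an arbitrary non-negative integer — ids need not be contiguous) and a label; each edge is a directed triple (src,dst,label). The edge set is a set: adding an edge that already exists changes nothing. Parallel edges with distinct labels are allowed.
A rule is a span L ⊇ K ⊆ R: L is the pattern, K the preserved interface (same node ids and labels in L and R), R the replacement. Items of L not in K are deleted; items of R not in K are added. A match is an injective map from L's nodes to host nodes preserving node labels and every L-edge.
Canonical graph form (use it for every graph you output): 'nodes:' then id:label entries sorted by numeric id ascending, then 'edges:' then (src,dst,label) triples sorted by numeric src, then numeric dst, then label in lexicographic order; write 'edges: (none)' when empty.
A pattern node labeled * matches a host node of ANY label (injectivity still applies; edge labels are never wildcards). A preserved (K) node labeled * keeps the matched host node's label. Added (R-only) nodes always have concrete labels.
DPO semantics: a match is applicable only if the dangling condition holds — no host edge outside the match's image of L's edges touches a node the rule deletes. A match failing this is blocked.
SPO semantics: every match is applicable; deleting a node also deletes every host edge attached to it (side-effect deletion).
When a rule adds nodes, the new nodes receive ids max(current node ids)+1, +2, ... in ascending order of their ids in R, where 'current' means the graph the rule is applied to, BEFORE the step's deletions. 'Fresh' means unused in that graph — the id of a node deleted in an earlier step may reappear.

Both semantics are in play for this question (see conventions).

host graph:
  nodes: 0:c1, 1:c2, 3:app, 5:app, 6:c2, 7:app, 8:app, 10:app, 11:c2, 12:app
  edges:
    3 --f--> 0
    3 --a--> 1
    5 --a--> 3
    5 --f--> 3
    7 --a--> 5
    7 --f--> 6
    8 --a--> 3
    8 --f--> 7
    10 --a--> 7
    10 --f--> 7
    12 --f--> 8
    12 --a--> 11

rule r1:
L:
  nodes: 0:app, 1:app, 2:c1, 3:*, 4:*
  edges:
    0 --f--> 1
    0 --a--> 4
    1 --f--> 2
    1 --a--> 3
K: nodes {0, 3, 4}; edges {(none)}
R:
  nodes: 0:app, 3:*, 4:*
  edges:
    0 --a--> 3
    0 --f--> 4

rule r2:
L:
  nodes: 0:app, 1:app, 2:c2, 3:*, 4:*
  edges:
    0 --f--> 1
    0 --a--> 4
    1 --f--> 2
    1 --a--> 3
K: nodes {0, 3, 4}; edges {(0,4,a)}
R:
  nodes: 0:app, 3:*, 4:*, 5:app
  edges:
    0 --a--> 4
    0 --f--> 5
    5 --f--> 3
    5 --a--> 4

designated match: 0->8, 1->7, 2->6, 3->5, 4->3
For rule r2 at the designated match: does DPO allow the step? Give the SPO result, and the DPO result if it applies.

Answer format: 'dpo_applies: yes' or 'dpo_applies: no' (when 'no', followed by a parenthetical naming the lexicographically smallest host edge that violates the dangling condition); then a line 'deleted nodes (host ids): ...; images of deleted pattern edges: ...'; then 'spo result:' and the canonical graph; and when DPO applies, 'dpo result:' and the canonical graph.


dpo_applies: no
(the rule deletes node 7, which keeps host edge (10,7,a) outside the match image — the dangling condition fails, DPO blocks; SPO proceeds and side-deletes such edges)
deleted nodes (host ids): 6, 7; images of deleted pattern edges: (7,5,a); (7,6,f); (8,7,f)
spo result:
nodes: 0:c1, 1:c2, 3:app, 5:app, 8:app, 10:app, 11:c2, 12:app, 13:app
edges: (3,0,f); (3,1,a); (5,3,a); (5,3,f); (8,3,a); (8,13,f); (12,8,f); (12,11,a); (13,3,a); (13,5,f)
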